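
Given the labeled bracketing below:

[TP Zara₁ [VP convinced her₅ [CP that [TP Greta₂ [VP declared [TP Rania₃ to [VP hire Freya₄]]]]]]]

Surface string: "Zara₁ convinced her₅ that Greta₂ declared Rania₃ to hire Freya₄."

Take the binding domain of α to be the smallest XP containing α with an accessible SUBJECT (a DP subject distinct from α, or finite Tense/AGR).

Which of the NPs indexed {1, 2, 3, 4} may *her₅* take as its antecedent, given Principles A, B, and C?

none

*her* is a pronoun, so Principle B applies: it must be free in its binding domain.
Binding domain of *her₅*: the matrix TP, whose subject is Zara₁.
*Zara₁* c-commands the pronoun within its binding domain → coindexation would violate Principle B.
*Greta₂*: the pronoun c-commands this R-expression → coindexation would violate Principle C on *Greta₂*.
*Rania₃*: the pronoun c-commands this R-expression → coindexation would violate Principle C on *Rania₃*.
*Freya₄*: the pronoun c-commands this R-expression → coindexation would violate Principle C on *Freya₄*.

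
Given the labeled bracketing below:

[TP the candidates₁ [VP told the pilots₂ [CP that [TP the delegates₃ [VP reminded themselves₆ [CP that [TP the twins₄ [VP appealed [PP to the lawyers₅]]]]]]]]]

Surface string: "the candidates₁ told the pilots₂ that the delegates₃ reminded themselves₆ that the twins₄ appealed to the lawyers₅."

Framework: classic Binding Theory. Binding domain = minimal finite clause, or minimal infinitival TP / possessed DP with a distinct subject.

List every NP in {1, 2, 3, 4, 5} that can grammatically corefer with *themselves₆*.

*themselves* is an anaphor, so Principle A applies: it must be bound in its binding domain.
Binding domain of *themselves₆*: the embedded TP, whose subject is the delegates₃.
*the candidates₁* c-commands the anaphor but is outside its binding domain → cannot satisfy Principle A.
*the pilots₂* c-commands the anaphor but is outside its binding domain → cannot satisfy Principle A.
*the delegates₃* c-commands the anaphor within its binding domain → licit binder.
*the twins₄* does not c-command the anaphor → cannot bind it.
*the lawyers₅* does not c-command the anaphor → cannot bind it.

{3}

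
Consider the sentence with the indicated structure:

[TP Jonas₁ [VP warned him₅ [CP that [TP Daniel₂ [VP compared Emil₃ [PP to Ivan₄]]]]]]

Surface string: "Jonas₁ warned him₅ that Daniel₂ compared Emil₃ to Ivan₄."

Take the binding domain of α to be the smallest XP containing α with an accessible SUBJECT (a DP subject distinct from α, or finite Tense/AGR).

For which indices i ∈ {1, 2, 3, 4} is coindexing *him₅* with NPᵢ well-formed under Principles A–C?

none

*him* is a pronoun, so Principle B applies: it must be free in its binding domain.
Binding domain of *him₅*: the matrix TP, whose subject is Jonas₁.
*Jonas₁* c-commands the pronoun within its binding domain → coindexation would violate Principle B.
*Daniel₂*: the pronoun c-commands this R-expression → coindexation would violate Principle C on *Daniel₂*.
*Emil₃*: the pronoun c-commands this R-expression → coindexation would violate Principle C on *Emil₃*.
*Ivan₄*: the pronoun c-commands this R-expression → coindexation would violate Principle C on *Ivan₄*.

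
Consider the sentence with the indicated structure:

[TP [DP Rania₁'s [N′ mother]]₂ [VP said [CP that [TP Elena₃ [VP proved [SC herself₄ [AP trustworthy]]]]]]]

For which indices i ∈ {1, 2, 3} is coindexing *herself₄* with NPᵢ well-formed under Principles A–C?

{3}

*herself* is an anaphor, so Principle A applies: it must be bound in its binding domain.
Binding domain of *herself₄*: the embedded TP, whose subject is Elena₃.
*Rania₁* does not c-command the anaphor → cannot bind it.
*[Rania₁'s mother]₂* c-commands the anaphor but is outside its binding domain → cannot satisfy Principle A.
*Elena₃* c-commands the anaphor within its binding domain → licit binder.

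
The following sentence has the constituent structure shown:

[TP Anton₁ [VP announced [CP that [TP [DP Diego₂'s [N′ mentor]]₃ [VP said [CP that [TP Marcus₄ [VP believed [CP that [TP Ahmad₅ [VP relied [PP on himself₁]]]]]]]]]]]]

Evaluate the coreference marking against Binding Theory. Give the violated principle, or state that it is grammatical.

The two coindexed NPs are *Anton₁* and *himself₁*.
*himself₁* is an anaphor. Principle A requires it to be bound within its binding domain — the embedded TP, whose subject is Ahmad₅.
Within that domain it is c-commanded by *Ahmad₅*, which does not share its index.
*Anton₁* does c-command the anaphor, but from outside its binding domain.
The anaphor is unbound in its domain → Principle A violation.

Principle A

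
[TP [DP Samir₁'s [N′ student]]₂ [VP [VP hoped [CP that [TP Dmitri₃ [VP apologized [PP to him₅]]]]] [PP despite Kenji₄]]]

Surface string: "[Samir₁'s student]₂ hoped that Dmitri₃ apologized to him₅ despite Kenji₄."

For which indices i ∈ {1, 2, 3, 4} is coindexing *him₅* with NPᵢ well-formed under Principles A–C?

*him* is a pronoun, so Principle B applies: it must be free in its binding domain.
Binding domain of *him₅*: the embedded TP, whose subject is Dmitri₃.
*Samir₁* and the pronoun do not c-command one another → neither Principle B nor Principle C is at stake; coindexation permitted.
*[Samir₁'s student]₂* c-commands the pronoun but from outside its binding domain, and is not c-commanded by it → coindexation permitted.
*Dmitri₃* c-commands the pronoun within its binding domain → coindexation would violate Principle B.
*Kenji₄* and the pronoun do not c-command one another → neither Principle B nor Principle C is at stake; coindexation permitted.

{1, 2, 4}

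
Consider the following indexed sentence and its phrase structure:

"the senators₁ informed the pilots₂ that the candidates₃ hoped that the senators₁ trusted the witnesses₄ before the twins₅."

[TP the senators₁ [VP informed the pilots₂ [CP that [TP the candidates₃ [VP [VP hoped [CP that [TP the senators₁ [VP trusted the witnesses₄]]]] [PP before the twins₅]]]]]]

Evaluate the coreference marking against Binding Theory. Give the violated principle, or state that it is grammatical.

Principle C

The two coindexed NPs are *the senators₁* (the lower occurrence) and *the senators₁* (the higher occurrence).
*the senators₁* (the lower occurrence) is an R-expression. Principle C requires it to be free everywhere.
*the senators₁* (the higher occurrence) c-commands it and carries the same index.
The R-expression is bound → Principle C violation.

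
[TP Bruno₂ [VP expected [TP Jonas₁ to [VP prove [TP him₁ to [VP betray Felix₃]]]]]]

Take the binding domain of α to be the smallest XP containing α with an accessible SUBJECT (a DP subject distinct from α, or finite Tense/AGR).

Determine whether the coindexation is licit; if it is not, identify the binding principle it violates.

Principle B

The two coindexed NPs are *Jonas₁* and *him₁*.
*him₁* is a pronoun. Its binding domain is the embedded TP, whose subject is Jonas₁.
*Jonas₁* c-commands it within that domain and carries the same index.
The pronoun is locally bound → Principle B violation.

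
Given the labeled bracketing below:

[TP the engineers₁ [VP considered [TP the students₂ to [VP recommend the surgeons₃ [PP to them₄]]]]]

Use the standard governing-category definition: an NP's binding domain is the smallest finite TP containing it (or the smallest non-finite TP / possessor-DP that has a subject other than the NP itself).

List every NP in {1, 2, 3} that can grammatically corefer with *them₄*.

*them* is a pronoun, so Principle B applies: it must be free in its binding domain.
Binding domain of *them₄*: the embedded TP, whose subject is the students₂.
*the engineers₁* c-commands the pronoun but from outside its binding domain, and is not c-commanded by it → coindexation permitted.
*the students₂* c-commands the pronoun within its binding domain → coindexation would violate Principle B.
*the surgeons₃* c-commands the pronoun within its binding domain → coindexation would violate Principle B.

{1}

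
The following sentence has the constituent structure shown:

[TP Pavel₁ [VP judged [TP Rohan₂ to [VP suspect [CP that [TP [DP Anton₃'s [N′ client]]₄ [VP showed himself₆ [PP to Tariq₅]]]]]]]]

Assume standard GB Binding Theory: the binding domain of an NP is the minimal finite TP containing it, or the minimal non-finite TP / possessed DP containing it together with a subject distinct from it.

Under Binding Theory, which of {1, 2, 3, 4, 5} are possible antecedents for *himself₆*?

*himself* is an anaphor, so Principle A applies: it must be bound in its binding domain.
Binding domain of *himself₆*: the embedded TP, whose subject is [Anton₃'s client]₄.
*Pavel₁* c-commands the anaphor but is outside its binding domain → cannot satisfy Principle A.
*Rohan₂* c-commands the anaphor but is outside its binding domain → cannot satisfy Principle A.
*Anton₃* does not c-command the anaphor → cannot bind it.
*[Anton₃'s client]₄* c-commands the anaphor within its binding domain → licit binder.
*Tariq₅* does not c-command the anaphor → cannot bind it.

{4}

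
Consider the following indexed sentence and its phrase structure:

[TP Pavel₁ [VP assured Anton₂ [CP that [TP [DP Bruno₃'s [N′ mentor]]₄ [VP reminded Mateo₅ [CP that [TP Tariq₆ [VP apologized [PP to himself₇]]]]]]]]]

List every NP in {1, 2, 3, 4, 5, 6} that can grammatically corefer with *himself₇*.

{6}

*himself* is an anaphor, so Principle A applies: it must be bound in its binding domain.
Binding domain of *himself₇*: the embedded TP, whose subject is Tariq₆.
*Pavel₁* c-commands the anaphor but is outside its binding domain → cannot satisfy Principle A.
*Anton₂* c-commands the anaphor but is outside its binding domain → cannot satisfy Principle A.
*Bruno₃* does not c-command the anaphor → cannot bind it.
*[Bruno₃'s mentor]₄* c-commands the anaphor but is outside its binding domain → cannot satisfy Principle A.
*Mateo₅* c-commands the anaphor but is outside its binding domain → cannot satisfy Principle A.
*Tariq₆* c-commands the anaphor within its binding domain → licit binder.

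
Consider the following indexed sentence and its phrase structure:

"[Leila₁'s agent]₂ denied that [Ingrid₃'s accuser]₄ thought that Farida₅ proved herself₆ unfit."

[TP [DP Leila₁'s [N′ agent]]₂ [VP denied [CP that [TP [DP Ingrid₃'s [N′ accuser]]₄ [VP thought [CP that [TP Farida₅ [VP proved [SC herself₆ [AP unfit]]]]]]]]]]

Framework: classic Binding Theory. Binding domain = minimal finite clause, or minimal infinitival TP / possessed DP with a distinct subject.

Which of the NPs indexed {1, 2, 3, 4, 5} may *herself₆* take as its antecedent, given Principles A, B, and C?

{5}

*herself* is an anaphor, so Principle A applies: it must be bound in its binding domain.
Binding domain of *herself₆*: the embedded TP, whose subject is Farida₅.
*Leila₁* does not c-command the anaphor → cannot bind it.
*[Leila₁'s agent]₂* c-commands the anaphor but is outside its binding domain → cannot satisfy Principle A.
*Ingrid₃* does not c-command the anaphor → cannot bind it.
*[Ingrid₃'s accuser]₄* c-commands the anaphor but is outside its binding domain → cannot satisfy Principle A.
*Farida₅* c-commands the anaphor within its binding domain → licit binder.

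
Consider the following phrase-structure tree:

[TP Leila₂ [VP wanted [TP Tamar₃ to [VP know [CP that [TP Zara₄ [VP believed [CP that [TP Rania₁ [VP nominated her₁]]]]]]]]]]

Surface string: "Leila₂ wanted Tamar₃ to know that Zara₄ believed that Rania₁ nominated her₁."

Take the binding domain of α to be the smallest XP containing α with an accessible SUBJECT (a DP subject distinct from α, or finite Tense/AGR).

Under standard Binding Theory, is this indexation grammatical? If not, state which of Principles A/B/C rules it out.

Principle B

The two coindexed NPs are *Rania₁* and *her₁*.
*her₁* is a pronoun. Its binding domain is the embedded TP, whose subject is Rania₁.
*Rania₁* c-commands it within that domain and carries the same index.
The pronoun is locally bound → Principle B violation.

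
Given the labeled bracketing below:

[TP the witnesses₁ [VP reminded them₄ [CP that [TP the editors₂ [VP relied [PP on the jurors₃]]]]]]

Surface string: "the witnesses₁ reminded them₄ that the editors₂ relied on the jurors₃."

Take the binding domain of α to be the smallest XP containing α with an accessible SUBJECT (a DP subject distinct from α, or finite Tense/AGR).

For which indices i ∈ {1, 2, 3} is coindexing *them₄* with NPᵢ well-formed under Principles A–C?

none

*them* is a pronoun, so Principle B applies: it must be free in its binding domain.
Binding domain of *them₄*: the matrix TP, whose subject is the witnesses₁.
*the witnesses₁* c-commands the pronoun within its binding domain → coindexation would violate Principle B.
*the editors₂*: the pronoun c-commands this R-expression → coindexation would violate Principle C on *the editors₂*.
*the jurors₃*: the pronoun c-commands this R-expression → coindexation would violate Principle C on *the jurors₃*.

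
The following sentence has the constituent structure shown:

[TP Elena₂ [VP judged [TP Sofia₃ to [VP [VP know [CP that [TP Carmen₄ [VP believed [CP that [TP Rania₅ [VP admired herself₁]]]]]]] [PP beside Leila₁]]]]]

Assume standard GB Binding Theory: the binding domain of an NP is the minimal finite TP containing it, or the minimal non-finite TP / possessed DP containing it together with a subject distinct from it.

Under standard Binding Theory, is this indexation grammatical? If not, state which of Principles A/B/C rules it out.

The two coindexed NPs are *Leila₁* and *herself₁*.
*herself₁* is an anaphor. Principle A requires it to be bound within its binding domain — the embedded TP, whose subject is Rania₅.
Within that domain it is c-commanded by *Rania₅*, which does not share its index.
*Leila₁* does not c-command the anaphor at all.
The anaphor is unbound in its domain → Principle A violation.

Principle A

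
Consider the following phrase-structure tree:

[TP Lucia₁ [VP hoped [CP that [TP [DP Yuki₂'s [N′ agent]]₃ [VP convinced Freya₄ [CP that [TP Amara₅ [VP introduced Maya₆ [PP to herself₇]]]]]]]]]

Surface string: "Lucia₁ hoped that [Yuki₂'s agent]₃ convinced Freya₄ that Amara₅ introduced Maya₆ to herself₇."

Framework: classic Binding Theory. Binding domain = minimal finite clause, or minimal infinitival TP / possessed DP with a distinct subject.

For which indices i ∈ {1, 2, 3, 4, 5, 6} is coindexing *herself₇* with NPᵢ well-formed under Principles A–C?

{5, 6}

*herself* is an anaphor, so Principle A applies: it must be bound in its binding domain.
Binding domain of *herself₇*: the embedded TP, whose subject is Amara₅.
*Lucia₁* c-commands the anaphor but is outside its binding domain → cannot satisfy Principle A.
*Yuki₂* does not c-command the anaphor → cannot bind it.
*[Yuki₂'s agent]₃* c-commands the anaphor but is outside its binding domain → cannot satisfy Principle A.
*Freya₄* c-commands the anaphor but is outside its binding domain → cannot satisfy Principle A.
*Amara₅* c-commands the anaphor within its binding domain → licit binder.
*Maya₆* c-commands the anaphor within its binding domain → licit binder.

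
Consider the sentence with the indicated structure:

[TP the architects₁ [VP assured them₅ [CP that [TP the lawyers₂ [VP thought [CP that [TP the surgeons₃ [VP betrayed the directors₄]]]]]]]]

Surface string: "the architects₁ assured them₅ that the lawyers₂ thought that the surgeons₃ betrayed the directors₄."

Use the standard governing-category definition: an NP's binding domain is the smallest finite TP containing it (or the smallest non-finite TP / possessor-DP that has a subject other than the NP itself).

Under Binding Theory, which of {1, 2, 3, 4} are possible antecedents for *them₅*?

*them* is a pronoun, so Principle B applies: it must be free in its binding domain.
Binding domain of *them₅*: the matrix TP, whose subject is the architects₁.
*the architects₁* c-commands the pronoun within its binding domain → coindexation would violate Principle B.
*the lawyers₂*: the pronoun c-commands this R-expression → coindexation would violate Principle C on *the lawyers₂*.
*the surgeons₃*: the pronoun c-commands this R-expression → coindexation would violate Principle C on *the surgeons₃*.
*the directors₄*: the pronoun c-commands this R-expression → coindexation would violate Principle C on *the directors₄*.

none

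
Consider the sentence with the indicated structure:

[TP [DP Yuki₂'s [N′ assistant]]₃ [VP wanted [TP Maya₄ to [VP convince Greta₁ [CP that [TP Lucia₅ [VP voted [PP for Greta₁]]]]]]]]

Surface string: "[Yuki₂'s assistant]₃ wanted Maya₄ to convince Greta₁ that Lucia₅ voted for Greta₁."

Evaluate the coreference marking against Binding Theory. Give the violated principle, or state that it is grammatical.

Principle C

The two coindexed NPs are *Greta₁* (the lower occurrence) and *Greta₁* (the higher occurrence).
*Greta₁* (the lower occurrence) is an R-expression. Principle C requires it to be free everywhere.
*Greta₁* (the higher occurrence) c-commands it and carries the same index.
The R-expression is bound → Principle C violation.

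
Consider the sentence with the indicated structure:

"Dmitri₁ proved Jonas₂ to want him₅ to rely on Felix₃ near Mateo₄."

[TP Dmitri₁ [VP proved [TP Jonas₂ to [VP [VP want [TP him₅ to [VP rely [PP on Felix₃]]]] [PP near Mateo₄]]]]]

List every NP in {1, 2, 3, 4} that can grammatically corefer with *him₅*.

{1, 4}

*him* is a pronoun, so Principle B applies: it must be free in its binding domain.
Binding domain of *him₅*: the embedded TP, whose subject is Jonas₂.
*Dmitri₁* c-commands the pronoun but from outside its binding domain, and is not c-commanded by it → coindexation permitted.
*Jonas₂* c-commands the pronoun within its binding domain → coindexation would violate Principle B.
*Felix₃*: the pronoun c-commands this R-expression → coindexation would violate Principle C on *Felix₃*.
*Mateo₄* and the pronoun do not c-command one another → neither Principle B nor Principle C is at stake; coindexation permitted.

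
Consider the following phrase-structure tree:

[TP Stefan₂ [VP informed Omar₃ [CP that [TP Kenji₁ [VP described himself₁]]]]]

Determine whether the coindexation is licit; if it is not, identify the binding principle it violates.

grammatical

The two coindexed NPs are *Kenji₁* and *himself₁*.
*himself₁* is an anaphor; its binding domain is the embedded TP, whose subject is Kenji₁. *Kenji₁* c-commands it within that domain and shares its index, so Principle A is satisfied.
*Kenji₁* is an R-expression; *himself₁* does not c-command it, and no other NP shares its index, so Principle C is satisfied.
All principles are respected.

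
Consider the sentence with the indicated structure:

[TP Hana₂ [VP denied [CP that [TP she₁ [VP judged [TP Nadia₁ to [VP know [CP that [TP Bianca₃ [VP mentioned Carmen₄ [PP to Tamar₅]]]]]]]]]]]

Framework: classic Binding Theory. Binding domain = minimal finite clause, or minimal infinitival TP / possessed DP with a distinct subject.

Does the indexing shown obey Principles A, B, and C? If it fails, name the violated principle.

Principle C

The two coindexed NPs are *she₁* and *Nadia₁*.
*Nadia₁* is an R-expression. Principle C requires it to be free everywhere.
*she₁* c-commands it and carries the same index.
The R-expression is bound → Principle C violation.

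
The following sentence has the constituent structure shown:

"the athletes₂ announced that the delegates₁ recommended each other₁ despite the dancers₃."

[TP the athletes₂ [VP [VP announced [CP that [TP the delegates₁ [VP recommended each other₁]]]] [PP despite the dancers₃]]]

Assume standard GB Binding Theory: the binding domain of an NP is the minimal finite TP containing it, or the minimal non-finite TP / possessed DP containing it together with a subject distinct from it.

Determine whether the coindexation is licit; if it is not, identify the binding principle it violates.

grammatical

The two coindexed NPs are *the delegates₁* and *each other₁*.
*each other₁* is an anaphor; its binding domain is the embedded TP, whose subject is the delegates₁. *the delegates₁* c-commands it within that domain and shares its index, so Principle A is satisfied.
*the delegates₁* is an R-expression; *each other₁* does not c-command it, and no other NP shares its index, so Principle C is satisfied.
All principles are respected.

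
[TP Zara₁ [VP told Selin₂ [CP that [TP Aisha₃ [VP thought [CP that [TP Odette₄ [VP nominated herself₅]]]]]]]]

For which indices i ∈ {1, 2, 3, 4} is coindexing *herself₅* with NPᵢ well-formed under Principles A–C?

{4}

*herself* is an anaphor, so Principle A applies: it must be bound in its binding domain.
Binding domain of *herself₅*: the embedded TP, whose subject is Odette₄.
*Zara₁* c-commands the anaphor but is outside its binding domain → cannot satisfy Principle A.
*Selin₂* c-commands the anaphor but is outside its binding domain → cannot satisfy Principle A.
*Aisha₃* c-commands the anaphor but is outside its binding domain → cannot satisfy Principle A.
*Odette₄* c-commands the anaphor within its binding domain → licit binder.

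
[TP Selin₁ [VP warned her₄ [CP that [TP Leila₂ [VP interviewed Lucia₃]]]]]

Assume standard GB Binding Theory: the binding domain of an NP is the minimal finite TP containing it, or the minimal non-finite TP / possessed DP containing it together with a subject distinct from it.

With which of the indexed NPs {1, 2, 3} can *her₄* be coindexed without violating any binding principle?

none

*her* is a pronoun, so Principle B applies: it must be free in its binding domain.
Binding domain of *her₄*: the matrix TP, whose subject is Selin₁.
*Selin₁* c-commands the pronoun within its binding domain → coindexation would violate Principle B.
*Leila₂*: the pronoun c-commands this R-expression → coindexation would violate Principle C on *Leila₂*.
*Lucia₃*: the pronoun c-commands this R-expression → coindexation would violate Principle C on *Lucia₃*.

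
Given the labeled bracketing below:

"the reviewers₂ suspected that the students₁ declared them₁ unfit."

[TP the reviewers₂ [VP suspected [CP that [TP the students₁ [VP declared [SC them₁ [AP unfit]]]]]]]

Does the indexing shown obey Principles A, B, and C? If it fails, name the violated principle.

Principle B

The two coindexed NPs are *the students₁* and *them₁*.
*them₁* is a pronoun. Its binding domain is the embedded TP, whose subject is the students₁.
*the students₁* c-commands it within that domain and carries the same index.
The pronoun is locally bound → Principle B violation.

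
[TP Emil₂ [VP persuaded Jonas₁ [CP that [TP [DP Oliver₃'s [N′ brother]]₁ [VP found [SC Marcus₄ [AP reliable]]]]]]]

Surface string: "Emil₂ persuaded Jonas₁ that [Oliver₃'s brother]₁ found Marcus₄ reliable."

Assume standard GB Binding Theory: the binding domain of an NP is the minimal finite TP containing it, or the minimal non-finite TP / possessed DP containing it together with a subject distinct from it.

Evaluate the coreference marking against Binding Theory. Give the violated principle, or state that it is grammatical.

Principle C

The two coindexed NPs are *[Oliver₃'s brother]₁* and *Jonas₁*.
*[Oliver₃'s brother]₁* is an R-expression. Principle C requires it to be free everywhere.
*Jonas₁* c-commands it and carries the same index.
The R-expression is bound → Principle C violation.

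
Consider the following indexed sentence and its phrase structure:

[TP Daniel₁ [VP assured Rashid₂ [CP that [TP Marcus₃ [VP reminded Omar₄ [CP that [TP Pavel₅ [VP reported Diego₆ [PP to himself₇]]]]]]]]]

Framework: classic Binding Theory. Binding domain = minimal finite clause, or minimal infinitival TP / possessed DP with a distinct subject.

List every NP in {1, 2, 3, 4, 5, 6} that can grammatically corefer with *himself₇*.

{5, 6}

*himself* is an anaphor, so Principle A applies: it must be bound in its binding domain.
Binding domain of *himself₇*: the embedded TP, whose subject is Pavel₅.
*Daniel₁* c-commands the anaphor but is outside its binding domain → cannot satisfy Principle A.
*Rashid₂* c-commands the anaphor but is outside its binding domain → cannot satisfy Principle A.
*Marcus₃* c-commands the anaphor but is outside its binding domain → cannot satisfy Principle A.
*Omar₄* c-commands the anaphor but is outside its binding domain → cannot satisfy Principle A.
*Pavel₅* c-commands the anaphor within its binding domain → licit binder.
*Diego₆* c-commands the anaphor within its binding domain → licit binder.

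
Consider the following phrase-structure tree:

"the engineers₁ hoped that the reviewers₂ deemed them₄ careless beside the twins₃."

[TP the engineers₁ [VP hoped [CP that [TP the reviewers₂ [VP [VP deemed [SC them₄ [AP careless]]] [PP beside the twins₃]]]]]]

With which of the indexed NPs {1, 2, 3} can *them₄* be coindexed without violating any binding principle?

*them* is a pronoun, so Principle B applies: it must be free in its binding domain.
Binding domain of *them₄*: the embedded TP, whose subject is the reviewers₂.
*the engineers₁* c-commands the pronoun but from outside its binding domain, and is not c-commanded by it → coindexation permitted.
*the reviewers₂* c-commands the pronoun within its binding domain → coindexation would violate Principle B.
*the twins₃* and the pronoun do not c-command one another → neither Principle B nor Principle C is at stake; coindexation permitted.

{1, 3}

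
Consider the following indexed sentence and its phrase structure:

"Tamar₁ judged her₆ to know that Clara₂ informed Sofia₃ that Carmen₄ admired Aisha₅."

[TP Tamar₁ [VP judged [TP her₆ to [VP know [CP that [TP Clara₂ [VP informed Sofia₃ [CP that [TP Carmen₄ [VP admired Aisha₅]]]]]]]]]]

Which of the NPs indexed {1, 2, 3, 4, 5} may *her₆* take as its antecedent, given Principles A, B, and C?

*her* is a pronoun, so Principle B applies: it must be free in its binding domain.
Binding domain of *her₆*: the matrix TP, whose subject is Tamar₁.
*Tamar₁* c-commands the pronoun within its binding domain → coindexation would violate Principle B.
*Clara₂*: the pronoun c-commands this R-expression → coindexation would violate Principle C on *Clara₂*.
*Sofia₃*: the pronoun c-commands this R-expression → coindexation would violate Principle C on *Sofia₃*.
*Carmen₄*: the pronoun c-commands this R-expression → coindexation would violate Principle C on *Carmen₄*.
*Aisha₅*: the pronoun c-commands this R-expression → coindexation would violate Principle C on *Aisha₅*.

none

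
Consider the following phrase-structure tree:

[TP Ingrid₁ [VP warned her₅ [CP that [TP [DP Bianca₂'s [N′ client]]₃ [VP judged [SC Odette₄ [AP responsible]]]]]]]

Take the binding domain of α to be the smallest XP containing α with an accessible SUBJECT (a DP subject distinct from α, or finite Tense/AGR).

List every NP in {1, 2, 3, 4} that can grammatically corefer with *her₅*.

*her* is a pronoun, so Principle B applies: it must be free in its binding domain.
Binding domain of *her₅*: the matrix TP, whose subject is Ingrid₁.
*Ingrid₁* c-commands the pronoun within its binding domain → coindexation would violate Principle B.
*Bianca₂*: the pronoun c-commands this R-expression → coindexation would violate Principle C on *Bianca₂*.
*[Bianca₂'s client]₃*: the pronoun c-commands this R-expression → coindexation would violate Principle C on *[Bianca₂'s client]₃*.
*Odette₄*: the pronoun c-commands this R-expression → coindexation would violate Principle C on *Odette₄*.

none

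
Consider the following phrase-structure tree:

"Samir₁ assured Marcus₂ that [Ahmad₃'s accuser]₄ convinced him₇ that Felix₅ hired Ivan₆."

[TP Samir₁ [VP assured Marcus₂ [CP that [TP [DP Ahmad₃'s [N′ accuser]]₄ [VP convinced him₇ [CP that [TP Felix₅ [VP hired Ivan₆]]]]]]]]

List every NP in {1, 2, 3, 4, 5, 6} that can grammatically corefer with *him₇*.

*him* is a pronoun, so Principle B applies: it must be free in its binding domain.
Binding domain of *him₇*: the embedded TP, whose subject is [Ahmad₃'s accuser]₄.
*Samir₁* c-commands the pronoun but from outside its binding domain, and is not c-commanded by it → coindexation permitted.
*Marcus₂* c-commands the pronoun but from outside its binding domain, and is not c-commanded by it → coindexation permitted.
*Ahmad₃* and the pronoun do not c-command one another → neither Principle B nor Principle C is at stake; coindexation permitted.
*[Ahmad₃'s accuser]₄* c-commands the pronoun within its binding domain → coindexation would violate Principle B.
*Felix₅*: the pronoun c-commands this R-expression → coindexation would violate Principle C on *Felix₅*.
*Ivan₆*: the pronoun c-commands this R-expression → coindexation would violate Principle C on *Ivan₆*.

{1, 2, 3}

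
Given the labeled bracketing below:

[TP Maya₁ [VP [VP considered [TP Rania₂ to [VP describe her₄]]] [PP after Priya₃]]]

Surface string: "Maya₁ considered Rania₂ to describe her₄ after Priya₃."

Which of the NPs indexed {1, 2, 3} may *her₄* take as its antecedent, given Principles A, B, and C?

*her* is a pronoun, so Principle B applies: it must be free in its binding domain.
Binding domain of *her₄*: the embedded TP, whose subject is Rania₂.
*Maya₁* c-commands the pronoun but from outside its binding domain, and is not c-commanded by it → coindexation permitted.
*Rania₂* c-commands the pronoun within its binding domain → coindexation would violate Principle B.
*Priya₃* and the pronoun do not c-command one another → neither Principle B nor Principle C is at stake; coindexation permitted.

{1, 3}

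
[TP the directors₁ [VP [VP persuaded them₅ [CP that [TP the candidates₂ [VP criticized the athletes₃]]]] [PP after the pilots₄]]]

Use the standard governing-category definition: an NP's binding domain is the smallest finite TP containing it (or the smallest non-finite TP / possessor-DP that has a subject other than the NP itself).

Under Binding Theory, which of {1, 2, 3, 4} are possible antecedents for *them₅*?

{4}

*them* is a pronoun, so Principle B applies: it must be free in its binding domain.
Binding domain of *them₅*: the matrix TP, whose subject is the directors₁.
*the directors₁* c-commands the pronoun within its binding domain → coindexation would violate Principle B.
*the candidates₂*: the pronoun c-commands this R-expression → coindexation would violate Principle C on *the candidates₂*.
*the athletes₃*: the pronoun c-commands this R-expression → coindexation would violate Principle C on *the athletes₃*.
*the pilots₄* and the pronoun do not c-command one another → neither Principle B nor Principle C is at stake; coindexation permitted.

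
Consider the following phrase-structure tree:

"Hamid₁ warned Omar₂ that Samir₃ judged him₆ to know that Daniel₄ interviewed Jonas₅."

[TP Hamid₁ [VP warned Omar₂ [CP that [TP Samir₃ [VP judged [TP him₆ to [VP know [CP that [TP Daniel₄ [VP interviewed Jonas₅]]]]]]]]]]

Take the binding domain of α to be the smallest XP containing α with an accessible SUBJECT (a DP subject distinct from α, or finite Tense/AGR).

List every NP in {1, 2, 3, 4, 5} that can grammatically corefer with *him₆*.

*him* is a pronoun, so Principle B applies: it must be free in its binding domain.
Binding domain of *him₆*: the embedded TP, whose subject is Samir₃.
*Hamid₁* c-commands the pronoun but from outside its binding domain, and is not c-commanded by it → coindexation permitted.
*Omar₂* c-commands the pronoun but from outside its binding domain, and is not c-commanded by it → coindexation permitted.
*Samir₃* c-commands the pronoun within its binding domain → coindexation would violate Principle B.
*Daniel₄*: the pronoun c-commands this R-expression → coindexation would violate Principle C on *Daniel₄*.
*Jonas₅*: the pronoun c-commands this R-expression → coindexation would violate Principle C on *Jonas₅*.

{1, 2}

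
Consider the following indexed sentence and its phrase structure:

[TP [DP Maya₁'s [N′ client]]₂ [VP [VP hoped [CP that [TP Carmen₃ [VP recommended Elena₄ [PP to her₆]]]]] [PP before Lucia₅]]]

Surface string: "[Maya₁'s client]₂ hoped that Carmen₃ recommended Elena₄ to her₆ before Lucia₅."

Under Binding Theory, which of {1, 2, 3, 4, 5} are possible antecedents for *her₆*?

*her* is a pronoun, so Principle B applies: it must be free in its binding domain.
Binding domain of *her₆*: the embedded TP, whose subject is Carmen₃.
*Maya₁* and the pronoun do not c-command one another → neither Principle B nor Principle C is at stake; coindexation permitted.
*[Maya₁'s client]₂* c-commands the pronoun but from outside its binding domain, and is not c-commanded by it → coindexation permitted.
*Carmen₃* c-commands the pronoun within its binding domain → coindexation would violate Principle B.
*Elena₄* c-commands the pronoun within its binding domain → coindexation would violate Principle B.
*Lucia₅* and the pronoun do not c-command one another → neither Principle B nor Principle C is at stake; coindexation permitted.

{1, 2, 5}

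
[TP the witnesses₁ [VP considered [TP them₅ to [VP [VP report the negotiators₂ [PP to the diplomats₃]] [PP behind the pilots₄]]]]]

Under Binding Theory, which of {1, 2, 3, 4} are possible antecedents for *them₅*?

none

*them* is a pronoun, so Principle B applies: it must be free in its binding domain.
Binding domain of *them₅*: the matrix TP, whose subject is the witnesses₁.
*the witnesses₁* c-commands the pronoun within its binding domain → coindexation would violate Principle B.
*the negotiators₂*: the pronoun c-commands this R-expression → coindexation would violate Principle C on *the negotiators₂*.
*the diplomats₃*: the pronoun c-commands this R-expression → coindexation would violate Principle C on *the diplomats₃*.
*the pilots₄*: the pronoun c-commands this R-expression → coindexation would violate Principle C on *the pilots₄*.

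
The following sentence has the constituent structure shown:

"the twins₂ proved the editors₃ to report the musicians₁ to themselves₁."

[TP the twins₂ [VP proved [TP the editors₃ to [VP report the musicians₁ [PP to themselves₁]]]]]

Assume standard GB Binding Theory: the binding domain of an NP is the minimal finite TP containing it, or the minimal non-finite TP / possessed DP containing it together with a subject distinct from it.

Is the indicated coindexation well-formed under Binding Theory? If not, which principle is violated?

The two coindexed NPs are *the musicians₁* and *themselves₁*.
*themselves₁* is an anaphor; its binding domain is the embedded TP, whose subject is the editors₃. *the musicians₁* c-commands it within that domain and shares its index, so Principle A is satisfied.
*the musicians₁* is an R-expression; *themselves₁* does not c-command it, and no other NP shares its index, so Principle C is satisfied.
All principles are respected.

grammatical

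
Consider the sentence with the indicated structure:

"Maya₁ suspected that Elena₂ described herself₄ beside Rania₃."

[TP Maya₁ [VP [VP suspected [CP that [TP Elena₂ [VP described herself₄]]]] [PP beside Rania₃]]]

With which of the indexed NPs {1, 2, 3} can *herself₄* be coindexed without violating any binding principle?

{2}

*herself* is an anaphor, so Principle A applies: it must be bound in its binding domain.
Binding domain of *herself₄*: the embedded TP, whose subject is Elena₂.
*Maya₁* c-commands the anaphor but is outside its binding domain → cannot satisfy Principle A.
*Elena₂* c-commands the anaphor within its binding domain → licit binder.
*Rania₃* does not c-command the anaphor → cannot bind it.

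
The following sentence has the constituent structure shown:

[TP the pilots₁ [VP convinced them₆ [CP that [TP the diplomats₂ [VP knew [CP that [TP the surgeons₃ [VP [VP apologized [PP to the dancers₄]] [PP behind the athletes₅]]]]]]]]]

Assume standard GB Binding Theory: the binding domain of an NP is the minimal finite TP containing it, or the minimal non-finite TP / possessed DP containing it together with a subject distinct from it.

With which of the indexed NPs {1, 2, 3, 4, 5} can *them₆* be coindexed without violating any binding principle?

*them* is a pronoun, so Principle B applies: it must be free in its binding domain.
Binding domain of *them₆*: the matrix TP, whose subject is the pilots₁.
*the pilots₁* c-commands the pronoun within its binding domain → coindexation would violate Principle B.
*the diplomats₂*: the pronoun c-commands this R-expression → coindexation would violate Principle C on *the diplomats₂*.
*the surgeons₃*: the pronoun c-commands this R-expression → coindexation would violate Principle C on *the surgeons₃*.
*the dancers₄*: the pronoun c-commands this R-expression → coindexation would violate Principle C on *the dancers₄*.
*the athletes₅*: the pronoun c-commands this R-expression → coindexation would violate Principle C on *the athletes₅*.

none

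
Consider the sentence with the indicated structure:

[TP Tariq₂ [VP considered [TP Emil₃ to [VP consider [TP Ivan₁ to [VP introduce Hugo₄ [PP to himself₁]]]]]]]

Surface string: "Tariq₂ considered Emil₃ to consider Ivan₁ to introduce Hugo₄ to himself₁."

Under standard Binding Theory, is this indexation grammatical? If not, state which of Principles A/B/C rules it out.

The two coindexed NPs are *Ivan₁* and *himself₁*.
*himself₁* is an anaphor; its binding domain is the embedded TP, whose subject is Ivan₁. *Ivan₁* c-commands it within that domain and shares its index, so Principle A is satisfied.
*Ivan₁* is an R-expression; *himself₁* does not c-command it, and no other NP shares its index, so Principle C is satisfied.
All principles are respected.

grammatical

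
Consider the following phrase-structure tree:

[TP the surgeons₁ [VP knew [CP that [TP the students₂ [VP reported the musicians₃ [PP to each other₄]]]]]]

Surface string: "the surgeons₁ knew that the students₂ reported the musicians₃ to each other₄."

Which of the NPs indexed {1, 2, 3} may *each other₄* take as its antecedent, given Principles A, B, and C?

{2, 3}

*each other* is an anaphor, so Principle A applies: it must be bound in its binding domain.
Binding domain of *each other₄*: the embedded TP, whose subject is the students₂.
*the surgeons₁* c-commands the anaphor but is outside its binding domain → cannot satisfy Principle A.
*the students₂* c-commands the anaphor within its binding domain → licit binder.
*the musicians₃* c-commands the anaphor within its binding domain → licit binder.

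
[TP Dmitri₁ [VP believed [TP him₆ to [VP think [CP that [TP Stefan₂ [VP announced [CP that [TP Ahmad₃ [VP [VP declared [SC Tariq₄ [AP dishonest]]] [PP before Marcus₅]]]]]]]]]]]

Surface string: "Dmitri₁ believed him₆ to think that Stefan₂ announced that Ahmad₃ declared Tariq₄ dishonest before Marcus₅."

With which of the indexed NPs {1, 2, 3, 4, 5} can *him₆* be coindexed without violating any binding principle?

none

*him* is a pronoun, so Principle B applies: it must be free in its binding domain.
Binding domain of *him₆*: the matrix TP, whose subject is Dmitri₁.
*Dmitri₁* c-commands the pronoun within its binding domain → coindexation would violate Principle B.
*Stefan₂*: the pronoun c-commands this R-expression → coindexation would violate Principle C on *Stefan₂*.
*Ahmad₃*: the pronoun c-commands this R-expression → coindexation would violate Principle C on *Ahmad₃*.
*Tariq₄*: the pronoun c-commands this R-expression → coindexation would violate Principle C on *Tariq₄*.
*Marcus₅*: the pronoun c-commands this R-expression → coindexation would violate Principle C on *Marcus₅*.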